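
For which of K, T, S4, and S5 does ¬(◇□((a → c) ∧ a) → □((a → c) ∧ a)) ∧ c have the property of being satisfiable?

S4-tableau for the formula:
1. ¬(◇□((a → c) ∧ a) → □((a → c) ∧ a)) ∧ c, 0
2. ¬(◇□((a → c) ∧ a) → □((a → c) ∧ a)), 0
3. c, 0
4. ◇□((a → c) ∧ a), 0
5. ¬□((a → c) ∧ a), 0
6. □((a → c) ∧ a), 1
7. (a → c) ∧ a, 1
8. a → c, 1
9. a, 1
10. c, 1
11. ¬((a → c) ∧ a), 2
12. ¬a, 2
Accessibility: 0R0, 0R1, 0R2, 1R1, 2R2
Complete open branch: satisfiable in S4, hence also in K, T (this S4-model is also a K-model and a T-model).
S5-tableau for the formula:
1. ¬(◇□((a → c) ∧ a) → □((a → c) ∧ a)) ∧ c, 0
2. ¬(◇□((a → c) ∧ a) → □((a → c) ∧ a)), 0
3. c, 0
4. ◇□((a → c) ∧ a), 0
5. ¬□((a → c) ∧ a), 0
6. □((a → c) ∧ a), 1
7. (a → c) ∧ a, 0
8. a → c, 0
9. a, 0
10. (a → c) ∧ a, 1
11. a → c, 1
12. a, 1
13. c, 1
14. ¬((a → c) ∧ a), 2
15. (a → c) ∧ a, 2
16. a → c, 2
17. a, 2
18. ¬(a → c), 2
19. ¬c, 2
20. c, 2
Accessibility: 0R0, 0R1, 0R2, 1R0, 1R1, 1R2, 2R0, 2R1, 2R2
Branch closes: c and ¬c both at 2.
Every branch closes (one shown): unsatisfiable in S5.

K, T, S4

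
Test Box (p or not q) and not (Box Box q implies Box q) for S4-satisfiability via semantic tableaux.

Unsatisfiable (every branch closes)

1. Box (p or not q) and not (Box Box q implies Box q), u
2. Box (p or not q), u
3. not (Box Box q implies Box q), u
4. Box Box q, u
5. not Box q, u
6. p or not q, u
7. Box q, u
8. q, u
9. p, u
10. not q, v
11. p or not q, v
12. Box q, v
13. q, v
Accessibility: uRu, uRv, vRv
Branch closes: q and not q both at v.
(One branch shown.) All branches close.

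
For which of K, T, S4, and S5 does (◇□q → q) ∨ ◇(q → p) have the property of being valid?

T, S4, S5

K-tableau for the negation ¬((◇□q → q) ∨ ◇(q → p)):
1. ¬((◇□q → q) ∨ ◇(q → p)), w0
2. ¬(◇□q → q), w0
3. ¬◇(q → p), w0
4. ◇□q, w0
5. ¬q, w0
6. □q, w1
7. ¬(q → p), w1
8. q, w1
9. ¬p, w1
Accessibility: w0Rw1
Complete open branch: countermodel on a K-frame, so not valid in K.
T-tableau for the negation ¬((◇□q → q) ∨ ◇(q → p)):
1. ¬((◇□q → q) ∨ ◇(q → p)), w0
2. ¬(◇□q → q), w0
3. ¬◇(q → p), w0
4. ◇□q, w0
5. ¬q, w0
6. ¬(q → p), w0
7. q, w0
8. ¬p, w0
Accessibility: w0Rw0
Branch closes: q and ¬q both at w0.
Every branch closes (one shown): valid in T, hence also in S4, S5 (every theorem of T is a theorem of S4 and S5).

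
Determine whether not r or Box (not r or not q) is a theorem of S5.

Tableau for the negation not (not r or Box (not r or not q)):
1. not (not r or Box (not r or not q)), u
2. r, u   [neg-or-rule on 1]
3. not Box (not r or not q), u   [neg-or-rule on 1]
4. not (not r or not q), v   [neg-Box-rule on 3: fresh world v, uRv]
5. r, v   [neg-or-rule on 4]
6. q, v   [neg-or-rule on 4]
Accessibility: uRu, uRv, vRu, vRv
The negation has an open branch (countermodel exists).

Not valid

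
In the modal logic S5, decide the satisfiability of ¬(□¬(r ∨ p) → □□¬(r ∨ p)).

Unsatisfiable (every branch closes)

1. ¬(□¬(r ∨ p) → □□¬(r ∨ p)), 0
2. □¬(r ∨ p), 0
3. ¬□□¬(r ∨ p), 0
4. ¬(r ∨ p), 0
5. ¬r, 0
6. ¬p, 0
7. ¬□¬(r ∨ p), 1
8. ¬(r ∨ p), 1
9. ¬r, 1
10. ¬p, 1
11. r ∨ p, 2
12. ¬(r ∨ p), 2
13. ¬r, 2
14. ¬p, 2
15. p, 2
Accessibility: 0R0, 0R1, 0R2, 1R0, 1R1, 1R2, 2R0, 2R1, 2R2
Branch closes: p and ¬p both at 2.
All branches of the tableau close; one closing branch shown above.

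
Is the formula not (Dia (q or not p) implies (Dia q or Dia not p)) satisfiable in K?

Unsatisfiable

1. not (Dia (q or not p) implies (Dia q or Dia not p)), 0
2. Dia (q or not p), 0
3. not (Dia q or Dia not p), 0
4. not Dia q, 0
5. not Dia not p, 0
6. q or not p, 1
7. not q, 1
8. p, 1
9. not p, 1
Accessibility: 0R1
Branch closes: p and not p both at 1.
All branches of the tableau close; one closing branch shown above.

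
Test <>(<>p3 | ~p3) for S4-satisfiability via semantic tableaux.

1. <>(<>p3 | ~p3), 0
2. <>p3 | ~p3, 1   [<>-rule on 1: fresh world 1, 0R1]
3. ~p3, 1   [|-rule on 2 (branches; this branch)]
Accessibility: 0R0, 0R1, 1R1

Yes, satisfiable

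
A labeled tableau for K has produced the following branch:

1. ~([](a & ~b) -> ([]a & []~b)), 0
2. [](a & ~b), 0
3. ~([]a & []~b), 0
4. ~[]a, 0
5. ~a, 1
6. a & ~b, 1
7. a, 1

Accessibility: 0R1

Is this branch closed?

Closed

Both a and ~a appear at 1.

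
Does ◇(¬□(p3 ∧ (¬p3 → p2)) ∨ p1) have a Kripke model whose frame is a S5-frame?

Satisfiable (open branch found)

1. ◇(¬□(p3 ∧ (¬p3 → p2)) ∨ p1), w0
2. ¬□(p3 ∧ (¬p3 → p2)) ∨ p1, w1   [◇-rule on 1: fresh world w1, w0Rw1]
3. p1, w1   [∨-rule on 2 (branches; this branch)]
Accessibility: w0Rw0, w0Rw1, w1Rw0, w1Rw1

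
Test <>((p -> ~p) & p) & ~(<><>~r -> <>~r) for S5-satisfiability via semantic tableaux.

1. <>((p -> ~p) & p) & ~(<><>~r -> <>~r), 0
2. <>((p -> ~p) & p), 0   [&-rule on 1]
3. ~(<><>~r -> <>~r), 0   [&-rule on 1]
4. <><>~r, 0   [~->-rule on 3]
5. ~<>~r, 0   [~->-rule on 3]
6. r, 0   [~<>-rule on 5 via 0R0]
7. (p -> ~p) & p, 1   [<>-rule on 2: fresh world 1, 0R1]
8. p -> ~p, 1   [&-rule on 7]
9. p, 1   [&-rule on 7]
10. r, 1   [~<>-rule on 5 via 0R1]
11. ~p, 1   [->-rule on 8 (branches; this branch)]
Accessibility: 0R0, 0R1, 1R0, 1R1
Branch closes: p and ~p both at 1.
(One branch shown.) All branches close.

Unsatisfiable (every branch closes)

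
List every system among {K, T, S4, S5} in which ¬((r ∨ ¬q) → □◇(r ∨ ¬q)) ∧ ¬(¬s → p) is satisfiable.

S4-tableau for the formula:
1. ¬((r ∨ ¬q) → □◇(r ∨ ¬q)) ∧ ¬(¬s → p), u
2. ¬((r ∨ ¬q) → □◇(r ∨ ¬q)), u   [∧-rule on 1]
3. ¬(¬s → p), u   [∧-rule on 1]
4. r ∨ ¬q, u   [¬→-rule on 2]
5. ¬□◇(r ∨ ¬q), u   [¬→-rule on 2]
6. ¬s, u   [¬→-rule on 3]
7. ¬p, u   [¬→-rule on 3]
8. ¬q, u   [∨-rule on 4 (branches; this branch)]
9. ¬◇(r ∨ ¬q), v   [¬□-rule on 5: fresh world v, uRv]
10. ¬(r ∨ ¬q), v   [¬◇-rule on 9 via vRv]
11. ¬r, v   [¬∨-rule on 10]
12. q, v   [¬∨-rule on 10]
Accessibility: uRu, uRv, vRv
Complete open branch: satisfiable in S4, hence also in K, T (this S4-model is also a K-model and a T-model).
S5-tableau for the formula:
1. ¬((r ∨ ¬q) → □◇(r ∨ ¬q)) ∧ ¬(¬s → p), u
2. ¬((r ∨ ¬q) → □◇(r ∨ ¬q)), u   [∧-rule on 1]
3. ¬(¬s → p), u   [∧-rule on 1]
4. r ∨ ¬q, u   [¬→-rule on 2]
5. ¬□◇(r ∨ ¬q), u   [¬→-rule on 2]
6. ¬s, u   [¬→-rule on 3]
7. ¬p, u   [¬→-rule on 3]
8. ¬q, u   [∨-rule on 4 (branches; this branch)]
9. ¬◇(r ∨ ¬q), v   [¬□-rule on 5: fresh world v, uRv]
10. ¬(r ∨ ¬q), u   [¬◇-rule on 9 via vRu]
11. ¬r, u   [¬∨-rule on 10]
12. q, u   [¬∨-rule on 10]
Accessibility: uRu, uRv, vRu, vRv
Branch closes: q and ¬q both at u.
Every branch closes (one shown): unsatisfiable in S5.

K, T, S4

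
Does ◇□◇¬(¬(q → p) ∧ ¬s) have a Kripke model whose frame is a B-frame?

Satisfiable

1. ◇□◇¬(¬(q → p) ∧ ¬s), 0
2. □◇¬(¬(q → p) ∧ ¬s), 1   [◇-rule on 1: fresh world 1, 0R1]
3. ◇¬(¬(q → p) ∧ ¬s), 0   [□-rule on 2 via 1R0]
4. ◇¬(¬(q → p) ∧ ¬s), 1   [□-rule on 2 via 1R1]
5. ¬(¬(q → p) ∧ ¬s), 2   [◇-rule on 3: fresh world 2, 0R2]
6. s, 2   [¬∧-rule on 5 (branches; this branch)]
7. ¬(¬(q → p) ∧ ¬s), 3   [◇-rule on 4: fresh world 3, 1R3]
8. ◇¬(¬(q → p) ∧ ¬s), 3   [□-rule on 2 via 1R3]
9. s, 3   [¬∧-rule on 7 (branches; this branch)]
10. ¬(¬(q → p) ∧ ¬s), 4   [◇-rule on 8: fresh world 4, 3R4]
11. s, 4   [¬∧-rule on 10 (branches; this branch)]
Accessibility: 0R0, 0R1, 0R2, 1R0, 1R1, 1R3, 2R0, 2R2, 3R1, 3R3, 3R4, 4R3, 4R4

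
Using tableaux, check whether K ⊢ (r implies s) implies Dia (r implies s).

Invalid (countermodel exists)

Tableau for the negation not ((r implies s) implies Dia (r implies s)):
1. not ((r implies s) implies Dia (r implies s)), w0
2. r implies s, w0   [neg-implies-rule on 1]
3. not Dia (r implies s), w0   [neg-implies-rule on 1]
4. s, w0   [implies-rule on 2 (branches; this branch)]
The negation has an open branch (countermodel exists).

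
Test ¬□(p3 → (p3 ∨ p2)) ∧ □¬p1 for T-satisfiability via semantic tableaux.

Unsatisfiable

1. ¬□(p3 → (p3 ∨ p2)) ∧ □¬p1, u
2. ¬□(p3 → (p3 ∨ p2)), u
3. □¬p1, u
4. ¬p1, u
5. ¬(p3 → (p3 ∨ p2)), v
6. p3, v
7. ¬(p3 ∨ p2), v
8. ¬p3, v
9. ¬p2, v
Accessibility: uRu, uRv, vRv
Branch closes: p3 and ¬p3 both at v.
All branches of the tableau close; one closing branch shown above.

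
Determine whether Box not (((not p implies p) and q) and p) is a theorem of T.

No, not valid

Tableau for the negation not Box not (((not p implies p) and q) and p):
1. not Box not (((not p implies p) and q) and p), 0
2. ((not p implies p) and q) and p, 1
3. (not p implies p) and q, 1
4. p, 1
5. not p implies p, 1
6. q, 1
Accessibility: 0R0, 0R1, 1R1
The negation has an open branch (countermodel exists).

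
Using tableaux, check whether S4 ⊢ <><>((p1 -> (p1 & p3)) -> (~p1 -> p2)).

Tableau for the negation ~<><>((p1 -> (p1 & p3)) -> (~p1 -> p2)):
1. ~<><>((p1 -> (p1 & p3)) -> (~p1 -> p2)), u
2. ~<>((p1 -> (p1 & p3)) -> (~p1 -> p2)), u
3. ~((p1 -> (p1 & p3)) -> (~p1 -> p2)), u
4. p1 -> (p1 & p3), u
5. ~(~p1 -> p2), u
6. ~p1, u
7. ~p2, u
Accessibility: uRu
The negation has an open branch (countermodel exists).

Not valid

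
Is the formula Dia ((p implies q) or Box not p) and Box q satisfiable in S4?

1. Dia ((p implies q) or Box not p) and Box q, 0
2. Dia ((p implies q) or Box not p), 0   [and-rule on 1]
3. Box q, 0   [and-rule on 1]
4. q, 0   [Box-rule on 3 via 0R0]
5. (p implies q) or Box not p, 1   [Dia-rule on 2: fresh world 1, 0R1]
6. q, 1   [Box-rule on 3 via 0R1]
7. Box not p, 1   [or-rule on 5 (branches; this branch)]
8. not p, 1   [Box-rule on 7 via 1R1]
Accessibility: 0R0, 0R1, 1R1

Satisfiable (open branch found)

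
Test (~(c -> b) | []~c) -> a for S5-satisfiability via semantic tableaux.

Yes, satisfiable

1. (~(c -> b) | []~c) -> a, u
2. a, u   [->-rule on 1 (branches; this branch)]
Accessibility: uRu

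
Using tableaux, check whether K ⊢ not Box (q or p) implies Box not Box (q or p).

No, not valid

Tableau for the negation not (not Box (q or p) implies Box not Box (q or p)):
1. not (not Box (q or p) implies Box not Box (q or p)), 0
2. not Box (q or p), 0   [neg-implies-rule on 1]
3. not Box not Box (q or p), 0   [neg-implies-rule on 1]
4. not (q or p), 1   [neg-Box-rule on 2: fresh world 1, 0R1]
5. not q, 1   [neg-or-rule on 4]
6. not p, 1   [neg-or-rule on 4]
7. Box (q or p), 2   [neg-Box-rule on 3: fresh world 2, 0R2]
Accessibility: 0R1, 0R2
The negation has an open branch (countermodel exists).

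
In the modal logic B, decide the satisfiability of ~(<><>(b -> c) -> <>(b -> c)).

1. ~(<><>(b -> c) -> <>(b -> c)), 0
2. <><>(b -> c), 0
3. ~<>(b -> c), 0
4. ~(b -> c), 0
5. b, 0
6. ~c, 0
7. <>(b -> c), 1
8. ~(b -> c), 1
9. b, 1
10. ~c, 1
11. b -> c, 2
12. c, 2
Accessibility: 0R0, 0R1, 1R0, 1R1, 1R2, 2R1, 2R2

Yes, satisfiable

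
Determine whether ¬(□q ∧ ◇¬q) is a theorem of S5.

Tableau for the negation □q ∧ ◇¬q:
1. □q ∧ ◇¬q, 0
2. □q, 0
3. ◇¬q, 0
4. q, 0
5. ¬q, 1
6. q, 1
Accessibility: 0R0, 0R1, 1R0, 1R1
Branch closes: q and ¬q both at 1.
All branches of the negation close; one closing branch shown above.

Valid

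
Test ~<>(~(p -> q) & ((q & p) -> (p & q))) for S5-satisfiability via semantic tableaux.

1. ~<>(~(p -> q) & ((q & p) -> (p & q))), w0
2. ~(~(p -> q) & ((q & p) -> (p & q))), w0
3. p -> q, w0
4. q, w0
Accessibility: w0Rw0

Yes, satisfiable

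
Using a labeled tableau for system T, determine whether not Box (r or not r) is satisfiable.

1. not Box (r or not r), u
2. not (r or not r), v
3. not r, v
4. r, v
Accessibility: uRu, uRv, vRv
Branch closes: r and not r both at v.
(One branch shown.) All branches close.

No, unsatisfiable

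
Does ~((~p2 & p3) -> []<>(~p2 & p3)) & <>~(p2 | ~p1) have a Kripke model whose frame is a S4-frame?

1. ~((~p2 & p3) -> []<>(~p2 & p3)) & <>~(p2 | ~p1), u
2. ~((~p2 & p3) -> []<>(~p2 & p3)), u
3. <>~(p2 | ~p1), u
4. ~p2 & p3, u
5. ~[]<>(~p2 & p3), u
6. ~p2, u
7. p3, u
8. ~(p2 | ~p1), v
9. ~p2, v
10. p1, v
11. ~<>(~p2 & p3), w
12. ~(~p2 & p3), w
13. ~p3, w
Accessibility: uRu, uRv, uRw, vRv, wRw

Satisfiable (open branch found)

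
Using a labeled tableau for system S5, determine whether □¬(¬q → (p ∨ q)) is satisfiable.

Satisfiable (open branch found)

1. □¬(¬q → (p ∨ q)), w0
2. ¬(¬q → (p ∨ q)), w0
3. ¬q, w0
4. ¬(p ∨ q), w0
5. ¬p, w0
Accessibility: w0Rw0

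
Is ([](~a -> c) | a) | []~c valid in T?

Tableau for the negation ~(([](~a -> c) | a) | []~c):
1. ~(([](~a -> c) | a) | []~c), w0
2. ~([](~a -> c) | a), w0   [~|-rule on 1]
3. ~[]~c, w0   [~|-rule on 1]
4. ~[](~a -> c), w0   [~|-rule on 2]
5. ~a, w0   [~|-rule on 2]
6. c, w1   [~[]-rule on 3: fresh world w1, w0Rw1]
7. ~(~a -> c), w2   [~[]-rule on 4: fresh world w2, w0Rw2]
8. ~a, w2   [~->-rule on 7]
9. ~c, w2   [~->-rule on 7]
Accessibility: w0Rw0, w0Rw1, w0Rw2, w1Rw1, w2Rw2
The negation has an open branch (countermodel exists).

Invalid (countermodel exists)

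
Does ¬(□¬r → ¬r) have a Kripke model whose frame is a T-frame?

Unsatisfiable (every branch closes)

1. ¬(□¬r → ¬r), w0
2. □¬r, w0
3. r, w0
4. ¬r, w0
Accessibility: w0Rw0
Branch closes: r and ¬r both at w0.
Every branch closes; the branch above is one of them.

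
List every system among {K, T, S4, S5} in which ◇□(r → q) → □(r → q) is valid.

S5-tableau for the negation ¬(◇□(r → q) → □(r → q)):
1. ¬(◇□(r → q) → □(r → q)), u
2. ◇□(r → q), u   [¬→-rule on 1]
3. ¬□(r → q), u   [¬→-rule on 1]
4. □(r → q), v   [◇-rule on 2: fresh world v, uRv]
5. r → q, u   [□-rule on 4 via vRu]
6. r → q, v   [□-rule on 4 via vRv]
7. q, u   [→-rule on 5 (branches; this branch)]
8. q, v   [→-rule on 6 (branches; this branch)]
9. ¬(r → q), w   [¬□-rule on 3: fresh world w, uRw]
10. r, w   [¬→-rule on 9]
11. ¬q, w   [¬→-rule on 9]
12. r → q, w   [□-rule on 4 via vRw]
13. q, w   [→-rule on 12 (branches; this branch)]
Accessibility: uRu, uRv, uRw, vRu, vRv, vRw, wRu, wRv, wRw
Branch closes: q and ¬q both at w.
Every branch closes (one shown): valid in S5.
S4-tableau for the negation ¬(◇□(r → q) → □(r → q)):
1. ¬(◇□(r → q) → □(r → q)), u
2. ◇□(r → q), u   [¬→-rule on 1]
3. ¬□(r → q), u   [¬→-rule on 1]
4. □(r → q), v   [◇-rule on 2: fresh world v, uRv]
5. r → q, v   [□-rule on 4 via vRv]
6. q, v   [→-rule on 5 (branches; this branch)]
7. ¬(r → q), w   [¬□-rule on 3: fresh world w, uRw]
8. r, w   [¬→-rule on 7]
9. ¬q, w   [¬→-rule on 7]
Accessibility: uRu, uRv, uRw, vRv, wRw
Complete open branch: countermodel on an S4-frame, so not valid in S4, nor in K, T (the same frame is also a K-frame and a T-frame).

S5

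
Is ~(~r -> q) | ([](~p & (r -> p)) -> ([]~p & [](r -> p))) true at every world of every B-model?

Tableau for the negation ~(~(~r -> q) | ([](~p & (r -> p)) -> ([]~p & [](r -> p)))):
1. ~(~(~r -> q) | ([](~p & (r -> p)) -> ([]~p & [](r -> p)))), w0
2. ~r -> q, w0   [~|-rule on 1]
3. ~([](~p & (r -> p)) -> ([]~p & [](r -> p))), w0   [~|-rule on 1]
4. [](~p & (r -> p)), w0   [~->-rule on 3]
5. ~([]~p & [](r -> p)), w0   [~->-rule on 3]
6. ~p & (r -> p), w0   [[]-rule on 4 via w0Rw0]
7. ~p, w0   [&-rule on 6]
8. r -> p, w0   [&-rule on 6]
9. q, w0   [->-rule on 2 (branches; this branch)]
10. ~[](r -> p), w0   [~&-rule on 5 (branches; this branch)]
11. ~r, w0   [->-rule on 8 (branches; this branch)]
12. ~(r -> p), w1   [~[]-rule on 10: fresh world w1, w0Rw1]
13. r, w1   [~->-rule on 12]
14. ~p, w1   [~->-rule on 12]
15. ~p & (r -> p), w1   [[]-rule on 4 via w0Rw1]
16. r -> p, w1   [&-rule on 15]
17. p, w1   [->-rule on 16 (branches; this branch)]
Accessibility: w0Rw0, w0Rw1, w1Rw0, w1Rw1
Branch closes: p and ~p both at w1.
Every branch of the negation's tableau closes; the branch above is one of them.

Valid in B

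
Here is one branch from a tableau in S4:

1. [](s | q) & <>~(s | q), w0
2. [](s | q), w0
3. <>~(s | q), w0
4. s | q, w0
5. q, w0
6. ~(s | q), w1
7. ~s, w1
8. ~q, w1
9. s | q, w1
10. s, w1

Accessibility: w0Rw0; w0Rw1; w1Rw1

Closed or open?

Both s and ~s appear at w1.

Closed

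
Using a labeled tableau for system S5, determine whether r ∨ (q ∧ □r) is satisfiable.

1. r ∨ (q ∧ □r), 0
2. q ∧ □r, 0   [∨-rule on 1 (branches; this branch)]
3. q, 0   [∧-rule on 2]
4. □r, 0   [∧-rule on 2]
5. r, 0   [□-rule on 4 via 0R0]
Accessibility: 0R0

Yes, satisfiable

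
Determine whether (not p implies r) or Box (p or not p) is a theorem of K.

Tableau for the negation not ((not p implies r) or Box (p or not p)):
1. not ((not p implies r) or Box (p or not p)), w0
2. not (not p implies r), w0
3. not Box (p or not p), w0
4. not p, w0
5. not r, w0
6. not (p or not p), w1
7. not p, w1
8. p, w1
Accessibility: w0Rw1
Branch closes: p and not p both at w1.
All branches of the negation close; one closing branch shown above.

Yes, valid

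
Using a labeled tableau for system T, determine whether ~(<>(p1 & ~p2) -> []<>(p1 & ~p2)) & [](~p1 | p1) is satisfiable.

1. ~(<>(p1 & ~p2) -> []<>(p1 & ~p2)) & [](~p1 | p1), u
2. ~(<>(p1 & ~p2) -> []<>(p1 & ~p2)), u
3. [](~p1 | p1), u
4. <>(p1 & ~p2), u
5. ~[]<>(p1 & ~p2), u
6. ~p1 | p1, u
7. p1, u
8. p1 & ~p2, v
9. p1, v
10. ~p2, v
11. ~p1 | p1, v
12. ~<>(p1 & ~p2), w
13. ~p1 | p1, w
14. ~(p1 & ~p2), w
15. p1, w
16. p2, w
Accessibility: uRu, uRv, uRw, vRv, wRw

Yes, satisfiable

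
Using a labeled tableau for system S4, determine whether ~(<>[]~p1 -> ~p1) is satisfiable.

1. ~(<>[]~p1 -> ~p1), w0
2. <>[]~p1, w0   [~->-rule on 1]
3. p1, w0   [~->-rule on 1]
4. []~p1, w1   [<>-rule on 2: fresh world w1, w0Rw1]
5. ~p1, w1   [[]-rule on 4 via w1Rw1]
Accessibility: w0Rw0, w0Rw1, w1Rw1

Yes, satisfiable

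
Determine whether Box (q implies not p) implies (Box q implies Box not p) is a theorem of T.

Tableau for the negation not (Box (q implies not p) implies (Box q implies Box not p)):
1. not (Box (q implies not p) implies (Box q implies Box not p)), w0
2. Box (q implies not p), w0
3. not (Box q implies Box not p), w0
4. Box q, w0
5. not Box not p, w0
6. q implies not p, w0
7. q, w0
8. not p, w0
9. p, w1
10. q implies not p, w1
11. q, w1
12. not p, w1
Accessibility: w0Rw0, w0Rw1, w1Rw1
Branch closes: p and not p both at w1.
All branches of the negation close; one closing branch shown above.

Valid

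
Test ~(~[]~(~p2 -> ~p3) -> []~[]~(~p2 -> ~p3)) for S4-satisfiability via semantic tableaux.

1. ~(~[]~(~p2 -> ~p3) -> []~[]~(~p2 -> ~p3)), u
2. ~[]~(~p2 -> ~p3), u   [~->-rule on 1]
3. ~[]~[]~(~p2 -> ~p3), u   [~->-rule on 1]
4. ~p2 -> ~p3, v   [~[]-rule on 2: fresh world v, uRv]
5. ~p3, v   [->-rule on 4 (branches; this branch)]
6. []~(~p2 -> ~p3), w   [~[]-rule on 3: fresh world w, uRw]
7. ~(~p2 -> ~p3), w   [[]-rule on 6 via wRw]
8. ~p2, w   [~->-rule on 7]
9. p3, w   [~->-rule on 7]
Accessibility: uRu, uRv, uRw, vRv, wRw

Satisfiable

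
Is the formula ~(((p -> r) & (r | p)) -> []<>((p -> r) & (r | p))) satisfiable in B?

1. ~(((p -> r) & (r | p)) -> []<>((p -> r) & (r | p))), u
2. (p -> r) & (r | p), u   [~->-rule on 1]
3. ~[]<>((p -> r) & (r | p)), u   [~->-rule on 1]
4. p -> r, u   [&-rule on 2]
5. r | p, u   [&-rule on 2]
6. r, u   [->-rule on 4 (branches; this branch)]
7. p, u   [|-rule on 5 (branches; this branch)]
8. ~<>((p -> r) & (r | p)), v   [~[]-rule on 3: fresh world v, uRv]
9. ~((p -> r) & (r | p)), u   [~<>-rule on 8 via vRu]
10. ~((p -> r) & (r | p)), v   [~<>-rule on 8 via vRv]
11. ~(r | p), u   [~&-rule on 9 (branches; this branch)]
12. ~r, u   [~|-rule on 11]
13. ~p, u   [~|-rule on 11]
Accessibility: uRu, uRv, vRu, vRv
Branch closes: r and ~r both at u.
(One branch shown.) All branches close.

Unsatisfiable (every branch closes)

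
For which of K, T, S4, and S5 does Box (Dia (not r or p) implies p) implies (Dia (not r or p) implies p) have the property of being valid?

T-tableau for the negation not (Box (Dia (not r or p) implies p) implies (Dia (not r or p) implies p)):
1. not (Box (Dia (not r or p) implies p) implies (Dia (not r or p) implies p)), w0
2. Box (Dia (not r or p) implies p), w0   [neg-implies-rule on 1]
3. not (Dia (not r or p) implies p), w0   [neg-implies-rule on 1]
4. Dia (not r or p), w0   [neg-implies-rule on 3]
5. not p, w0   [neg-implies-rule on 3]
6. Dia (not r or p) implies p, w0   [Box-rule on 2 via w0Rw0]
7. not Dia (not r or p), w0   [implies-rule on 6 (branches; this branch)]
8. not (not r or p), w0   [neg-Dia-rule on 7 via w0Rw0]
9. r, w0   [neg-or-rule on 8]
10. not r or p, w1   [Dia-rule on 4: fresh world w1, w0Rw1]
11. Dia (not r or p) implies p, w1   [Box-rule on 2 via w0Rw1]
12. not (not r or p), w1   [neg-Dia-rule on 7 via w0Rw1]
13. r, w1   [neg-or-rule on 12]
14. not p, w1   [neg-or-rule on 12]
15. p, w1   [or-rule on 10 (branches; this branch)]
Accessibility: w0Rw0, w0Rw1, w1Rw1
Branch closes: p and not p both at w1.
Every branch closes (one shown): valid in T, hence also in S4, S5 (every theorem of T is a theorem of S4 and S5).
K-tableau for the negation not (Box (Dia (not r or p) implies p) implies (Dia (not r or p) implies p)):
1. not (Box (Dia (not r or p) implies p) implies (Dia (not r or p) implies p)), w0
2. Box (Dia (not r or p) implies p), w0   [neg-implies-rule on 1]
3. not (Dia (not r or p) implies p), w0   [neg-implies-rule on 1]
4. Dia (not r or p), w0   [neg-implies-rule on 3]
5. not p, w0   [neg-implies-rule on 3]
6. not r or p, w1   [Dia-rule on 4: fresh world w1, w0Rw1]
7. Dia (not r or p) implies p, w1   [Box-rule on 2 via w0Rw1]
8. p, w1   [or-rule on 6 (branches; this branch)]
Accessibility: w0Rw1
Complete open branch: countermodel on a K-frame, so not valid in K.

T, S4, S5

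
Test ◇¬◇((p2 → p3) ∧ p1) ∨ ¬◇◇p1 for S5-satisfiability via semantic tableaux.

1. ◇¬◇((p2 → p3) ∧ p1) ∨ ¬◇◇p1, 0
2. ¬◇◇p1, 0   [∨-rule on 1 (branches; this branch)]
3. ¬◇p1, 0   [¬◇-rule on 2 via 0R0]
4. ¬p1, 0   [¬◇-rule on 3 via 0R0]
Accessibility: 0R0

Satisfiable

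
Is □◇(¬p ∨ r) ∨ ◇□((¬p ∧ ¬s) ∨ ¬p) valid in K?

Invalid (countermodel exists)

Tableau for the negation ¬(□◇(¬p ∨ r) ∨ ◇□((¬p ∧ ¬s) ∨ ¬p)):
1. ¬(□◇(¬p ∨ r) ∨ ◇□((¬p ∧ ¬s) ∨ ¬p)), u
2. ¬□◇(¬p ∨ r), u
3. ¬◇□((¬p ∧ ¬s) ∨ ¬p), u
4. ¬◇(¬p ∨ r), v
5. ¬□((¬p ∧ ¬s) ∨ ¬p), v
6. ¬((¬p ∧ ¬s) ∨ ¬p), w
7. ¬(¬p ∧ ¬s), w
8. p, w
9. ¬(¬p ∨ r), w
10. ¬r, w
11. s, w
Accessibility: uRv, vRw
The negation has an open branch (countermodel exists).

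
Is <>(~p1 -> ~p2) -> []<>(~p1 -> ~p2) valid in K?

Invalid (countermodel exists)

Tableau for the negation ~(<>(~p1 -> ~p2) -> []<>(~p1 -> ~p2)):
1. ~(<>(~p1 -> ~p2) -> []<>(~p1 -> ~p2)), w0
2. <>(~p1 -> ~p2), w0
3. ~[]<>(~p1 -> ~p2), w0
4. ~p1 -> ~p2, w1
5. ~p2, w1
6. ~<>(~p1 -> ~p2), w2
Accessibility: w0Rw1, w0Rw2
The negation has an open branch (countermodel exists).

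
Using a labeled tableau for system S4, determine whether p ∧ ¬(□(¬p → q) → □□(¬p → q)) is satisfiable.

Unsatisfiable (every branch closes)

1. p ∧ ¬(□(¬p → q) → □□(¬p → q)), w0
2. p, w0
3. ¬(□(¬p → q) → □□(¬p → q)), w0
4. □(¬p → q), w0
5. ¬□□(¬p → q), w0
6. ¬p → q, w0
7. q, w0
8. ¬□(¬p → q), w1
9. ¬p → q, w1
10. q, w1
11. ¬(¬p → q), w2
12. ¬p, w2
13. ¬q, w2
14. ¬p → q, w2
15. q, w2
Accessibility: w0Rw0, w0Rw1, w0Rw2, w1Rw1, w1Rw2, w2Rw2
Branch closes: q and ¬q both at w2.
Every branch closes; the branch above is one of them.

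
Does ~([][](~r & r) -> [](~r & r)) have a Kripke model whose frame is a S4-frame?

Unsatisfiable

1. ~([][](~r & r) -> [](~r & r)), 0
2. [][](~r & r), 0
3. ~[](~r & r), 0
4. [](~r & r), 0
5. ~r & r, 0
6. ~r, 0
7. r, 0
Accessibility: 0R0
Branch closes: r and ~r both at 0.
All branches of the tableau close; one closing branch shown above.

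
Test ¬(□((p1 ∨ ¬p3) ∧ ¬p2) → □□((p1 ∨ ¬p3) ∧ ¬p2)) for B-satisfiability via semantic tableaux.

1. ¬(□((p1 ∨ ¬p3) ∧ ¬p2) → □□((p1 ∨ ¬p3) ∧ ¬p2)), w0
2. □((p1 ∨ ¬p3) ∧ ¬p2), w0   [¬→-rule on 1]
3. ¬□□((p1 ∨ ¬p3) ∧ ¬p2), w0   [¬→-rule on 1]
4. (p1 ∨ ¬p3) ∧ ¬p2, w0   [□-rule on 2 via w0Rw0]
5. p1 ∨ ¬p3, w0   [∧-rule on 4]
6. ¬p2, w0   [∧-rule on 4]
7. ¬p3, w0   [∨-rule on 5 (branches; this branch)]
8. ¬□((p1 ∨ ¬p3) ∧ ¬p2), w1   [¬□-rule on 3: fresh world w1, w0Rw1]
9. (p1 ∨ ¬p3) ∧ ¬p2, w1   [□-rule on 2 via w0Rw1]
10. p1 ∨ ¬p3, w1   [∧-rule on 9]
11. ¬p2, w1   [∧-rule on 9]
12. ¬p3, w1   [∨-rule on 10 (branches; this branch)]
13. ¬((p1 ∨ ¬p3) ∧ ¬p2), w2   [¬□-rule on 8: fresh world w2, w1Rw2]
14. p2, w2   [¬∧-rule on 13 (branches; this branch)]
Accessibility: w0Rw0, w0Rw1, w1Rw0, w1Rw1, w1Rw2, w2Rw1, w2Rw2

Yes, satisfiable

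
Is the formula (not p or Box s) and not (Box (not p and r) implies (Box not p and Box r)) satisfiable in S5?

1. (not p or Box s) and not (Box (not p and r) implies (Box not p and Box r)), 0
2. not p or Box s, 0
3. not (Box (not p and r) implies (Box not p and Box r)), 0
4. Box (not p and r), 0
5. not (Box not p and Box r), 0
6. not p and r, 0
7. not p, 0
8. r, 0
9. Box s, 0
10. s, 0
11. not Box r, 0
12. not r, 1
13. not p and r, 1
14. not p, 1
15. r, 1
Accessibility: 0R0, 0R1, 1R0, 1R1
Branch closes: r and not r both at 1.
All branches of the tableau close; one closing branch shown above.

Unsatisfiable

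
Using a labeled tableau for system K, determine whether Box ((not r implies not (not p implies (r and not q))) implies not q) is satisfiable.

1. Box ((not r implies not (not p implies (r and not q))) implies not q), u

Satisfiable (open branch found)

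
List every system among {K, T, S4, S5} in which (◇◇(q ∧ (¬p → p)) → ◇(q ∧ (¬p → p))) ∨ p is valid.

S4-tableau for the negation ¬((◇◇(q ∧ (¬p → p)) → ◇(q ∧ (¬p → p))) ∨ p):
1. ¬((◇◇(q ∧ (¬p → p)) → ◇(q ∧ (¬p → p))) ∨ p), w0
2. ¬(◇◇(q ∧ (¬p → p)) → ◇(q ∧ (¬p → p))), w0
3. ¬p, w0
4. ◇◇(q ∧ (¬p → p)), w0
5. ¬◇(q ∧ (¬p → p)), w0
6. ¬(q ∧ (¬p → p)), w0
7. ¬(¬p → p), w0
8. ◇(q ∧ (¬p → p)), w1
9. ¬(q ∧ (¬p → p)), w1
10. ¬(¬p → p), w1
11. ¬p, w1
12. q ∧ (¬p → p), w2
13. q, w2
14. ¬p → p, w2
15. ¬(q ∧ (¬p → p)), w2
16. p, w2
17. ¬(¬p → p), w2
18. ¬p, w2
Accessibility: w0Rw0, w0Rw1, w0Rw2, w1Rw1, w1Rw2, w2Rw2
Branch closes: p and ¬p both at w2.
Every branch closes (one shown): valid in S4, hence also in S5 (every theorem of S4 is a theorem of S5).
T-tableau for the negation ¬((◇◇(q ∧ (¬p → p)) → ◇(q ∧ (¬p → p))) ∨ p):
1. ¬((◇◇(q ∧ (¬p → p)) → ◇(q ∧ (¬p → p))) ∨ p), w0
2. ¬(◇◇(q ∧ (¬p → p)) → ◇(q ∧ (¬p → p))), w0
3. ¬p, w0
4. ◇◇(q ∧ (¬p → p)), w0
5. ¬◇(q ∧ (¬p → p)), w0
6. ¬(q ∧ (¬p → p)), w0
7. ¬(¬p → p), w0
8. ◇(q ∧ (¬p → p)), w1
9. ¬(q ∧ (¬p → p)), w1
10. ¬(¬p → p), w1
11. ¬p, w1
12. q ∧ (¬p → p), w2
13. q, w2
14. ¬p → p, w2
15. p, w2
Accessibility: w0Rw0, w0Rw1, w1Rw1, w1Rw2, w2Rw2
Complete open branch: countermodel on a T-frame, so not valid in T, nor in K (the same frame is also a K-frame).

S4, S5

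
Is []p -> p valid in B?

Tableau for the negation ~([]p -> p):
1. ~([]p -> p), u
2. []p, u
3. ~p, u
4. p, u
Accessibility: uRu
Branch closes: p and ~p both at u.
Every branch of the negation's tableau closes; the branch above is one of them.

Yes, valid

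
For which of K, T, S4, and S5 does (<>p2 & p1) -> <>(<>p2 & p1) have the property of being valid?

T, S4, S5

T-tableau for the negation ~((<>p2 & p1) -> <>(<>p2 & p1)):
1. ~((<>p2 & p1) -> <>(<>p2 & p1)), 0
2. <>p2 & p1, 0
3. ~<>(<>p2 & p1), 0
4. <>p2, 0
5. p1, 0
6. ~(<>p2 & p1), 0
7. ~<>p2, 0
8. ~p2, 0
9. p2, 1
10. ~(<>p2 & p1), 1
11. ~p2, 1
Accessibility: 0R0, 0R1, 1R1
Branch closes: p2 and ~p2 both at 1.
Every branch closes (one shown): valid in T, hence also in S4, S5 (every theorem of T is a theorem of S4 and S5).
K-tableau for the negation ~((<>p2 & p1) -> <>(<>p2 & p1)):
1. ~((<>p2 & p1) -> <>(<>p2 & p1)), 0
2. <>p2 & p1, 0
3. ~<>(<>p2 & p1), 0
4. <>p2, 0
5. p1, 0
6. p2, 1
7. ~(<>p2 & p1), 1
8. ~p1, 1
Accessibility: 0R1
Complete open branch: countermodel on a K-frame, so not valid in K.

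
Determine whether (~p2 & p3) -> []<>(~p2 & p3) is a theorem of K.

Tableau for the negation ~((~p2 & p3) -> []<>(~p2 & p3)):
1. ~((~p2 & p3) -> []<>(~p2 & p3)), w0
2. ~p2 & p3, w0
3. ~[]<>(~p2 & p3), w0
4. ~p2, w0
5. p3, w0
6. ~<>(~p2 & p3), w1
Accessibility: w0Rw1
The negation has an open branch (countermodel exists).

Invalid (countermodel exists)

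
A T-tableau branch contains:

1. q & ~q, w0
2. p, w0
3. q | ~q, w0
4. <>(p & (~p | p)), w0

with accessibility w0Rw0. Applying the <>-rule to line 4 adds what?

a fresh world w1 with w0Rw1, and p & (~p | p) at w1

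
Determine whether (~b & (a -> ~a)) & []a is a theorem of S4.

No, not valid

Tableau for the negation ~((~b & (a -> ~a)) & []a):
1. ~((~b & (a -> ~a)) & []a), 0
2. ~[]a, 0   [~&-rule on 1 (branches; this branch)]
3. ~a, 1   [~[]-rule on 2: fresh world 1, 0R1]
Accessibility: 0R0, 0R1, 1R1
The negation has an open branch (countermodel exists).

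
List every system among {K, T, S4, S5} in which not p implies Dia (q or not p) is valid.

T, S4, S5

K-tableau for the negation not (not p implies Dia (q or not p)):
1. not (not p implies Dia (q or not p)), u
2. not p, u
3. not Dia (q or not p), u
Complete open branch: countermodel on a K-frame, so not valid in K.
T-tableau for the negation not (not p implies Dia (q or not p)):
1. not (not p implies Dia (q or not p)), u
2. not p, u
3. not Dia (q or not p), u
4. not (q or not p), u
5. not q, u
6. p, u
Accessibility: uRu
Branch closes: p and not p both at u.
Every branch closes (one shown): valid in T, hence also in S4, S5 (every theorem of T is a theorem of S4 and S5).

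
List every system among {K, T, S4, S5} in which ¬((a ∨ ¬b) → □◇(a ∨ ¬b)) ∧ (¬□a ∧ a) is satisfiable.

S4-tableau for the formula:
1. ¬((a ∨ ¬b) → □◇(a ∨ ¬b)) ∧ (¬□a ∧ a), u
2. ¬((a ∨ ¬b) → □◇(a ∨ ¬b)), u   [∧-rule on 1]
3. ¬□a ∧ a, u   [∧-rule on 1]
4. a ∨ ¬b, u   [¬→-rule on 2]
5. ¬□◇(a ∨ ¬b), u   [¬→-rule on 2]
6. ¬□a, u   [∧-rule on 3]
7. a, u   [∧-rule on 3]
8. ¬b, u   [∨-rule on 4 (branches; this branch)]
9. ¬◇(a ∨ ¬b), v   [¬□-rule on 5: fresh world v, uRv]
10. ¬(a ∨ ¬b), v   [¬◇-rule on 9 via vRv]
11. ¬a, v   [¬∨-rule on 10]
12. b, v   [¬∨-rule on 10]
13. ¬a, w   [¬□-rule on 6: fresh world w, uRw]
Accessibility: uRu, uRv, uRw, vRv, wRw
Complete open branch: satisfiable in S4, hence also in K, T (this S4-model is also a K-model and a T-model).
S5-tableau for the formula:
1. ¬((a ∨ ¬b) → □◇(a ∨ ¬b)) ∧ (¬□a ∧ a), u
2. ¬((a ∨ ¬b) → □◇(a ∨ ¬b)), u   [∧-rule on 1]
3. ¬□a ∧ a, u   [∧-rule on 1]
4. a ∨ ¬b, u   [¬→-rule on 2]
5. ¬□◇(a ∨ ¬b), u   [¬→-rule on 2]
6. ¬□a, u   [∧-rule on 3]
7. a, u   [∧-rule on 3]
8. ¬b, u   [∨-rule on 4 (branches; this branch)]
9. ¬◇(a ∨ ¬b), v   [¬□-rule on 5: fresh world v, uRv]
10. ¬(a ∨ ¬b), u   [¬◇-rule on 9 via vRu]
11. ¬a, u   [¬∨-rule on 10]
12. b, u   [¬∨-rule on 10]
Accessibility: uRu, uRv, vRu, vRv
Branch closes: a and ¬a both at u.
Every branch closes (one shown): unsatisfiable in S5.

K, T, S4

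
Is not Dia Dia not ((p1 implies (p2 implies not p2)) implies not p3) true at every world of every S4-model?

Invalid (countermodel exists)

Tableau for the negation Dia Dia not ((p1 implies (p2 implies not p2)) implies not p3):
1. Dia Dia not ((p1 implies (p2 implies not p2)) implies not p3), w0
2. Dia not ((p1 implies (p2 implies not p2)) implies not p3), w1   [Dia-rule on 1: fresh world w1, w0Rw1]
3. not ((p1 implies (p2 implies not p2)) implies not p3), w2   [Dia-rule on 2: fresh world w2, w1Rw2]
4. p1 implies (p2 implies not p2), w2   [neg-implies-rule on 3]
5. p3, w2   [neg-implies-rule on 3]
6. p2 implies not p2, w2   [implies-rule on 4 (branches; this branch)]
7. not p2, w2   [implies-rule on 6 (branches; this branch)]
Accessibility: w0Rw0, w0Rw1, w0Rw2, w1Rw1, w1Rw2, w2Rw2
The negation has an open branch (countermodel exists).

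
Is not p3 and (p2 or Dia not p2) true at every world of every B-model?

Tableau for the negation not (not p3 and (p2 or Dia not p2)):
1. not (not p3 and (p2 or Dia not p2)), 0
2. p3, 0
Accessibility: 0R0
The negation has an open branch (countermodel exists).

No, not valid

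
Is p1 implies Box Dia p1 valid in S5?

Valid in S5

Tableau for the negation not (p1 implies Box Dia p1):
1. not (p1 implies Box Dia p1), 0
2. p1, 0
3. not Box Dia p1, 0
4. not Dia p1, 1
5. not p1, 0
Accessibility: 0R0, 0R1, 1R0, 1R1
Branch closes: p1 and not p1 both at 0.
Every branch of the negation's tableau closes; the branch above is one of them.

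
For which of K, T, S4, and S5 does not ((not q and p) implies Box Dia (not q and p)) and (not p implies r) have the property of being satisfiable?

K, T, S4

S5-tableau for the formula:
1. not ((not q and p) implies Box Dia (not q and p)) and (not p implies r), 0
2. not ((not q and p) implies Box Dia (not q and p)), 0   [and-rule on 1]
3. not p implies r, 0   [and-rule on 1]
4. not q and p, 0   [neg-implies-rule on 2]
5. not Box Dia (not q and p), 0   [neg-implies-rule on 2]
6. not q, 0   [and-rule on 4]
7. p, 0   [and-rule on 4]
8. r, 0   [implies-rule on 3 (branches; this branch)]
9. not Dia (not q and p), 1   [neg-Box-rule on 5: fresh world 1, 0R1]
10. not (not q and p), 0   [neg-Dia-rule on 9 via 1R0]
11. not (not q and p), 1   [neg-Dia-rule on 9 via 1R1]
12. not p, 0   [neg-and-rule on 10 (branches; this branch)]
Accessibility: 0R0, 0R1, 1R0, 1R1
Branch closes: p and not p both at 0.
Every branch closes (one shown): unsatisfiable in S5.
S4-tableau for the formula:
1. not ((not q and p) implies Box Dia (not q and p)) and (not p implies r), 0
2. not ((not q and p) implies Box Dia (not q and p)), 0   [and-rule on 1]
3. not p implies r, 0   [and-rule on 1]
4. not q and p, 0   [neg-implies-rule on 2]
5. not Box Dia (not q and p), 0   [neg-implies-rule on 2]
6. not q, 0   [and-rule on 4]
7. p, 0   [and-rule on 4]
8. r, 0   [implies-rule on 3 (branches; this branch)]
9. not Dia (not q and p), 1   [neg-Box-rule on 5: fresh world 1, 0R1]
10. not (not q and p), 1   [neg-Dia-rule on 9 via 1R1]
11. not p, 1   [neg-and-rule on 10 (branches; this branch)]
Accessibility: 0R0, 0R1, 1R1
Complete open branch: satisfiable in S4, hence also in K, T (this S4-model is also a K-model and a T-model).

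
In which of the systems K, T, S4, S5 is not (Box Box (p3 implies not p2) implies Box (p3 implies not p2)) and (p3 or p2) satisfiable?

K

K-tableau for the formula:
1. not (Box Box (p3 implies not p2) implies Box (p3 implies not p2)) and (p3 or p2), u
2. not (Box Box (p3 implies not p2) implies Box (p3 implies not p2)), u
3. p3 or p2, u
4. Box Box (p3 implies not p2), u
5. not Box (p3 implies not p2), u
6. p2, u
7. not (p3 implies not p2), v
8. p3, v
9. p2, v
10. Box (p3 implies not p2), v
Accessibility: uRv
Complete open branch: satisfiable in K.
T-tableau for the formula:
1. not (Box Box (p3 implies not p2) implies Box (p3 implies not p2)) and (p3 or p2), u
2. not (Box Box (p3 implies not p2) implies Box (p3 implies not p2)), u
3. p3 or p2, u
4. Box Box (p3 implies not p2), u
5. not Box (p3 implies not p2), u
6. Box (p3 implies not p2), u
7. p3 implies not p2, u
8. p2, u
9. not p3, u
10. not (p3 implies not p2), v
11. p3, v
12. p2, v
13. Box (p3 implies not p2), v
14. p3 implies not p2, v
15. not p2, v
Accessibility: uRu, uRv, vRv
Branch closes: p2 and not p2 both at v.
Every branch closes (one shown): unsatisfiable in T, hence also in S4, S5 (every S4/S5-frame is a T-frame).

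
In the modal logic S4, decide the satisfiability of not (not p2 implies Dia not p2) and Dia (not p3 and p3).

Unsatisfiable

1. not (not p2 implies Dia not p2) and Dia (not p3 and p3), u
2. not (not p2 implies Dia not p2), u   [and-rule on 1]
3. Dia (not p3 and p3), u   [and-rule on 1]
4. not p2, u   [neg-implies-rule on 2]
5. not Dia not p2, u   [neg-implies-rule on 2]
6. p2, u   [neg-Dia-rule on 5 via uRu]
Accessibility: uRu
Branch closes: p2 and not p2 both at u.
All branches of the tableau close; one closing branch shown above.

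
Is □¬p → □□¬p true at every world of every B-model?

Tableau for the negation ¬(□¬p → □□¬p):
1. ¬(□¬p → □□¬p), w0
2. □¬p, w0
3. ¬□□¬p, w0
4. ¬p, w0
5. ¬□¬p, w1
6. ¬p, w1
7. p, w2
Accessibility: w0Rw0, w0Rw1, w1Rw0, w1Rw1, w1Rw2, w2Rw1, w2Rw2
The negation has an open branch (countermodel exists).

No, not valid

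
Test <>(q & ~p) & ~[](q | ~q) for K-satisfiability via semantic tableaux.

1. <>(q & ~p) & ~[](q | ~q), u
2. <>(q & ~p), u
3. ~[](q | ~q), u
4. q & ~p, v
5. q, v
6. ~p, v
7. ~(q | ~q), w
8. ~q, w
9. q, w
Accessibility: uRv, uRw
Branch closes: q and ~q both at w.
Every branch closes; the branch above is one of them.

No, unsatisfiable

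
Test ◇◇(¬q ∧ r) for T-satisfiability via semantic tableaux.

1. ◇◇(¬q ∧ r), w0
2. ◇(¬q ∧ r), w1   [◇-rule on 1: fresh world w1, w0Rw1]
3. ¬q ∧ r, w2   [◇-rule on 2: fresh world w2, w1Rw2]
4. ¬q, w2   [∧-rule on 3]
5. r, w2   [∧-rule on 3]
Accessibility: w0Rw0, w0Rw1, w1Rw1, w1Rw2, w2Rw2

Satisfiable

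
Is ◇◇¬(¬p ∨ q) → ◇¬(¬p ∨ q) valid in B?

No, not valid

Tableau for the negation ¬(◇◇¬(¬p ∨ q) → ◇¬(¬p ∨ q)):
1. ¬(◇◇¬(¬p ∨ q) → ◇¬(¬p ∨ q)), u
2. ◇◇¬(¬p ∨ q), u   [¬→-rule on 1]
3. ¬◇¬(¬p ∨ q), u   [¬→-rule on 1]
4. ¬p ∨ q, u   [¬◇-rule on 3 via uRu]
5. q, u   [∨-rule on 4 (branches; this branch)]
6. ◇¬(¬p ∨ q), v   [◇-rule on 2: fresh world v, uRv]
7. ¬p ∨ q, v   [¬◇-rule on 3 via uRv]
8. q, v   [∨-rule on 7 (branches; this branch)]
9. ¬(¬p ∨ q), w   [◇-rule on 6: fresh world w, vRw]
10. p, w   [¬∨-rule on 9]
11. ¬q, w   [¬∨-rule on 9]
Accessibility: uRu, uRv, vRu, vRv, vRw, wRv, wRw
The negation has an open branch (countermodel exists).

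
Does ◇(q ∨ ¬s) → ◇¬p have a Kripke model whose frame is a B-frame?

1. ◇(q ∨ ¬s) → ◇¬p, w0
2. ◇¬p, w0   [→-rule on 1 (branches; this branch)]
3. ¬p, w1   [◇-rule on 2: fresh world w1, w0Rw1]
Accessibility: w0Rw0, w0Rw1, w1Rw0, w1Rw1

Yes, satisfiable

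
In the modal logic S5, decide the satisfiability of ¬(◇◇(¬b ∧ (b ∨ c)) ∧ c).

Satisfiable (open branch found)

1. ¬(◇◇(¬b ∧ (b ∨ c)) ∧ c), 0
2. ¬c, 0   [¬∧-rule on 1 (branches; this branch)]
Accessibility: 0R0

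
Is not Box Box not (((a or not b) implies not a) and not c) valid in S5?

Tableau for the negation Box Box not (((a or not b) implies not a) and not c):
1. Box Box not (((a or not b) implies not a) and not c), u
2. Box not (((a or not b) implies not a) and not c), u
3. not (((a or not b) implies not a) and not c), u
4. c, u
Accessibility: uRu
The negation has an open branch (countermodel exists).

Invalid (countermodel exists)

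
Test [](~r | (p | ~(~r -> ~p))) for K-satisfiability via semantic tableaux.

1. [](~r | (p | ~(~r -> ~p))), w0

Satisfiable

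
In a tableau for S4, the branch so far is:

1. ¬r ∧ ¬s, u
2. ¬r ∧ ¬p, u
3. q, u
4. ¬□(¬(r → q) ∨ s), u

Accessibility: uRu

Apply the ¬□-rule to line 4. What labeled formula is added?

a fresh world v with uRv, and ¬(¬(r → q) ∨ s) at v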